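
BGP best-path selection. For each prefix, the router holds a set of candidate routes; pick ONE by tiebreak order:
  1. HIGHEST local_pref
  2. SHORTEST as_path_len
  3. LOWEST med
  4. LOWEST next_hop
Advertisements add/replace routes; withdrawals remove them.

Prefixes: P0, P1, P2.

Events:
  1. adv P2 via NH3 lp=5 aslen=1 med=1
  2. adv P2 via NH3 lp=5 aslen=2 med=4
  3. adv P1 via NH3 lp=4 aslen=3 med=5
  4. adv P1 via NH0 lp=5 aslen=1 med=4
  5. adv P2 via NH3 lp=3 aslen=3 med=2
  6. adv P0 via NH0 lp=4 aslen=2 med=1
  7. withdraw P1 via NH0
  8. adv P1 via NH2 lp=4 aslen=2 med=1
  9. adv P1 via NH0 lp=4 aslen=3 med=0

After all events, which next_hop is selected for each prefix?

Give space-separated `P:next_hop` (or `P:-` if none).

Op 1: best P0=- P1=- P2=NH3
Op 2: best P0=- P1=- P2=NH3
Op 3: best P0=- P1=NH3 P2=NH3
Op 4: best P0=- P1=NH0 P2=NH3
Op 5: best P0=- P1=NH0 P2=NH3
Op 6: best P0=NH0 P1=NH0 P2=NH3
Op 7: best P0=NH0 P1=NH3 P2=NH3
Op 8: best P0=NH0 P1=NH2 P2=NH3
Op 9: best P0=NH0 P1=NH2 P2=NH3

Answer: P0:NH0 P1:NH2 P2:NH3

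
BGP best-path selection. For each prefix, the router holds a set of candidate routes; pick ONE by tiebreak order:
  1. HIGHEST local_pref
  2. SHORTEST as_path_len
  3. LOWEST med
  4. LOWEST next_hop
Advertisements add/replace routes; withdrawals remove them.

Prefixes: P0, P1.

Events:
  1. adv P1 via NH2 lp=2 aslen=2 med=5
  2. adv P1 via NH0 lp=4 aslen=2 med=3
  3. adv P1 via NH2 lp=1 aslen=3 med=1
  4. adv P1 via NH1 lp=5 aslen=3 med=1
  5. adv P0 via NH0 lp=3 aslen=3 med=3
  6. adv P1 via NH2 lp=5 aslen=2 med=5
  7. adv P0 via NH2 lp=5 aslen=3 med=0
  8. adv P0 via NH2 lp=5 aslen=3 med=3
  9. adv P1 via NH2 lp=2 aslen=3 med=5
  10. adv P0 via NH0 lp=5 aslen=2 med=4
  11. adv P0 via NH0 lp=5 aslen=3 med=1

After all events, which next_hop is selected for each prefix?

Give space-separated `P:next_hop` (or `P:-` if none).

Answer: P0:NH0 P1:NH1

Derivation:
Op 1: best P0=- P1=NH2
Op 2: best P0=- P1=NH0
Op 3: best P0=- P1=NH0
Op 4: best P0=- P1=NH1
Op 5: best P0=NH0 P1=NH1
Op 6: best P0=NH0 P1=NH2
Op 7: best P0=NH2 P1=NH2
Op 8: best P0=NH2 P1=NH2
Op 9: best P0=NH2 P1=NH1
Op 10: best P0=NH0 P1=NH1
Op 11: best P0=NH0 P1=NH1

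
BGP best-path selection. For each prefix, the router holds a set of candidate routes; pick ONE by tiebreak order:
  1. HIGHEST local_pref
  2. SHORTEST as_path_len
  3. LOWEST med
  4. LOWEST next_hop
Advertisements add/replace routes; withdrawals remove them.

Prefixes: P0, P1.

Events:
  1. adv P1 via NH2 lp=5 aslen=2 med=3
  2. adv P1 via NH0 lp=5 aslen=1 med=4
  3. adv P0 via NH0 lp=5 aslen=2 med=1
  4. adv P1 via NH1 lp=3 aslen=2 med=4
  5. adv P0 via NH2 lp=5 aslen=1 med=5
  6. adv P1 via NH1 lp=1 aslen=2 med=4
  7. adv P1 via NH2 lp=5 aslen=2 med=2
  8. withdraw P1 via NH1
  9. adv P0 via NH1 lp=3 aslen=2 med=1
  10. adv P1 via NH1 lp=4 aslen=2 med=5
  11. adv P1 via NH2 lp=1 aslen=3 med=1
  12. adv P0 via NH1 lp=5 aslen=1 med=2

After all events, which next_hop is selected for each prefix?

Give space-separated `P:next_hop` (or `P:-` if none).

Op 1: best P0=- P1=NH2
Op 2: best P0=- P1=NH0
Op 3: best P0=NH0 P1=NH0
Op 4: best P0=NH0 P1=NH0
Op 5: best P0=NH2 P1=NH0
Op 6: best P0=NH2 P1=NH0
Op 7: best P0=NH2 P1=NH0
Op 8: best P0=NH2 P1=NH0
Op 9: best P0=NH2 P1=NH0
Op 10: best P0=NH2 P1=NH0
Op 11: best P0=NH2 P1=NH0
Op 12: best P0=NH1 P1=NH0

Answer: P0:NH1 P1:NH0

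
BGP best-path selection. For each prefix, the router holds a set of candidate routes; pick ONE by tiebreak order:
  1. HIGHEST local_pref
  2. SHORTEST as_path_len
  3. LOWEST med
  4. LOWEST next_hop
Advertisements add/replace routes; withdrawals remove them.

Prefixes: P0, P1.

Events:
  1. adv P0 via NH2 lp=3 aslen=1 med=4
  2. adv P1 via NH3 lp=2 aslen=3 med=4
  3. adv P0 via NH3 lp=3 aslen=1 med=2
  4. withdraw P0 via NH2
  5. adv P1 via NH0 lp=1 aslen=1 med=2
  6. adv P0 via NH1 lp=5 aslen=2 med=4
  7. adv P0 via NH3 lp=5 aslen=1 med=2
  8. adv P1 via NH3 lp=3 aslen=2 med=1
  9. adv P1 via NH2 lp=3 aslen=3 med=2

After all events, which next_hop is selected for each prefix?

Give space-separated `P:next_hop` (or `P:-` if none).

Answer: P0:NH3 P1:NH3

Derivation:
Op 1: best P0=NH2 P1=-
Op 2: best P0=NH2 P1=NH3
Op 3: best P0=NH3 P1=NH3
Op 4: best P0=NH3 P1=NH3
Op 5: best P0=NH3 P1=NH3
Op 6: best P0=NH1 P1=NH3
Op 7: best P0=NH3 P1=NH3
Op 8: best P0=NH3 P1=NH3
Op 9: best P0=NH3 P1=NH3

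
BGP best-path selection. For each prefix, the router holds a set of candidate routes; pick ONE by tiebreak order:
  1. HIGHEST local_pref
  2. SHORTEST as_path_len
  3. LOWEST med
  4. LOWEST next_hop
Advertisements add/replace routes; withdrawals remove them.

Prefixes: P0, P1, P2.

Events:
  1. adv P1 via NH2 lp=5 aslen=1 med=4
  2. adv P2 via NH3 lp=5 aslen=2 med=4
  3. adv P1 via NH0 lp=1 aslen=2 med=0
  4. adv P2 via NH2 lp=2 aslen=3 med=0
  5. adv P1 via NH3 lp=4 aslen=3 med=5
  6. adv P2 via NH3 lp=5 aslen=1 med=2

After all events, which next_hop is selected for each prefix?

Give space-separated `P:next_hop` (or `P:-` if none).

Answer: P0:- P1:NH2 P2:NH3

Derivation:
Op 1: best P0=- P1=NH2 P2=-
Op 2: best P0=- P1=NH2 P2=NH3
Op 3: best P0=- P1=NH2 P2=NH3
Op 4: best P0=- P1=NH2 P2=NH3
Op 5: best P0=- P1=NH2 P2=NH3
Op 6: best P0=- P1=NH2 P2=NH3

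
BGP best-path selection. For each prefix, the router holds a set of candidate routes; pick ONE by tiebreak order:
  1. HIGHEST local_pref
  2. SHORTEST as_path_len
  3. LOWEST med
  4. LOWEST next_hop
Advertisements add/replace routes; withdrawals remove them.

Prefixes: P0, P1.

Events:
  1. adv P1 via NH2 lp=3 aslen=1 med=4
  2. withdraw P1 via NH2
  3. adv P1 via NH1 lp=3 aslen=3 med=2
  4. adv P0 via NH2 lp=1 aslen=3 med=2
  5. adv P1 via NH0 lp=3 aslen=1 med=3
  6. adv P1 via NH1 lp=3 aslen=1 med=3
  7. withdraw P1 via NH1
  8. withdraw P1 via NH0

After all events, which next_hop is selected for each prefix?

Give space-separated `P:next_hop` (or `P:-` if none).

Op 1: best P0=- P1=NH2
Op 2: best P0=- P1=-
Op 3: best P0=- P1=NH1
Op 4: best P0=NH2 P1=NH1
Op 5: best P0=NH2 P1=NH0
Op 6: best P0=NH2 P1=NH0
Op 7: best P0=NH2 P1=NH0
Op 8: best P0=NH2 P1=-

Answer: P0:NH2 P1:-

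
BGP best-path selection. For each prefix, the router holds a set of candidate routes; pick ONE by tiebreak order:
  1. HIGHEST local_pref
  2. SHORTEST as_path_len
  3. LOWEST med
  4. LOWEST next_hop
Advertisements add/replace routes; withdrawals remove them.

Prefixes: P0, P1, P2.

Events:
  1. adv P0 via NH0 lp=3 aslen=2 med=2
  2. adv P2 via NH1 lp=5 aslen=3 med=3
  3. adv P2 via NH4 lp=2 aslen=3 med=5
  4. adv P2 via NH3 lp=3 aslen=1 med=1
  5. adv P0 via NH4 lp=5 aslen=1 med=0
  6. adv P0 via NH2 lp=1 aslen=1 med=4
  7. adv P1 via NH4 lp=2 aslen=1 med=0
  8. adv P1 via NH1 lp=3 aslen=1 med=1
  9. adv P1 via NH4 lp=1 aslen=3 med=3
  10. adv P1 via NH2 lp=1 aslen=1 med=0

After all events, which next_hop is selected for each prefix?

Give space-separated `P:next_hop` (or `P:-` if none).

Answer: P0:NH4 P1:NH1 P2:NH1

Derivation:
Op 1: best P0=NH0 P1=- P2=-
Op 2: best P0=NH0 P1=- P2=NH1
Op 3: best P0=NH0 P1=- P2=NH1
Op 4: best P0=NH0 P1=- P2=NH1
Op 5: best P0=NH4 P1=- P2=NH1
Op 6: best P0=NH4 P1=- P2=NH1
Op 7: best P0=NH4 P1=NH4 P2=NH1
Op 8: best P0=NH4 P1=NH1 P2=NH1
Op 9: best P0=NH4 P1=NH1 P2=NH1
Op 10: best P0=NH4 P1=NH1 P2=NH1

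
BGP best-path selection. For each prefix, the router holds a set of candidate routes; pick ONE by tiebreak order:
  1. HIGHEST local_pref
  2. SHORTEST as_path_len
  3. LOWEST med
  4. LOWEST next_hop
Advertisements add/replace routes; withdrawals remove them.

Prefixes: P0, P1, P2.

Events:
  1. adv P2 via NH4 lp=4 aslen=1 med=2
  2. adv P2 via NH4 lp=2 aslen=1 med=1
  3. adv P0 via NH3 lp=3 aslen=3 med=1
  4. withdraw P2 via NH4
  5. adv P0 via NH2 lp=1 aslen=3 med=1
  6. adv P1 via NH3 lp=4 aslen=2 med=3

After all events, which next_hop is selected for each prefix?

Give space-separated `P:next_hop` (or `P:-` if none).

Answer: P0:NH3 P1:NH3 P2:-

Derivation:
Op 1: best P0=- P1=- P2=NH4
Op 2: best P0=- P1=- P2=NH4
Op 3: best P0=NH3 P1=- P2=NH4
Op 4: best P0=NH3 P1=- P2=-
Op 5: best P0=NH3 P1=- P2=-
Op 6: best P0=NH3 P1=NH3 P2=-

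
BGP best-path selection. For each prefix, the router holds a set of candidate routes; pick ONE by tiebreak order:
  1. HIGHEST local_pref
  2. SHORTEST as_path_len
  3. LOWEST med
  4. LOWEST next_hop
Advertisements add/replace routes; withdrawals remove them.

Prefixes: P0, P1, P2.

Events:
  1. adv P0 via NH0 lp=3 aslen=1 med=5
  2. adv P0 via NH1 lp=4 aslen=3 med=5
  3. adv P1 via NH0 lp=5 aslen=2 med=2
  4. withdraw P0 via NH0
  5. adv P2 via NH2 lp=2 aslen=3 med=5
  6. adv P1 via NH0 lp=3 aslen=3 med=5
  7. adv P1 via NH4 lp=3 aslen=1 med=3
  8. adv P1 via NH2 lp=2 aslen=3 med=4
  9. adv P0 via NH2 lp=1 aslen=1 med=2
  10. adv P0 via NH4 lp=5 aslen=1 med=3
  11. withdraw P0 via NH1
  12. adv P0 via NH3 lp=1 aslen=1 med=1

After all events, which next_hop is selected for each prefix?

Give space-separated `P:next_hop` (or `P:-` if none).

Op 1: best P0=NH0 P1=- P2=-
Op 2: best P0=NH1 P1=- P2=-
Op 3: best P0=NH1 P1=NH0 P2=-
Op 4: best P0=NH1 P1=NH0 P2=-
Op 5: best P0=NH1 P1=NH0 P2=NH2
Op 6: best P0=NH1 P1=NH0 P2=NH2
Op 7: best P0=NH1 P1=NH4 P2=NH2
Op 8: best P0=NH1 P1=NH4 P2=NH2
Op 9: best P0=NH1 P1=NH4 P2=NH2
Op 10: best P0=NH4 P1=NH4 P2=NH2
Op 11: best P0=NH4 P1=NH4 P2=NH2
Op 12: best P0=NH4 P1=NH4 P2=NH2

Answer: P0:NH4 P1:NH4 P2:NH2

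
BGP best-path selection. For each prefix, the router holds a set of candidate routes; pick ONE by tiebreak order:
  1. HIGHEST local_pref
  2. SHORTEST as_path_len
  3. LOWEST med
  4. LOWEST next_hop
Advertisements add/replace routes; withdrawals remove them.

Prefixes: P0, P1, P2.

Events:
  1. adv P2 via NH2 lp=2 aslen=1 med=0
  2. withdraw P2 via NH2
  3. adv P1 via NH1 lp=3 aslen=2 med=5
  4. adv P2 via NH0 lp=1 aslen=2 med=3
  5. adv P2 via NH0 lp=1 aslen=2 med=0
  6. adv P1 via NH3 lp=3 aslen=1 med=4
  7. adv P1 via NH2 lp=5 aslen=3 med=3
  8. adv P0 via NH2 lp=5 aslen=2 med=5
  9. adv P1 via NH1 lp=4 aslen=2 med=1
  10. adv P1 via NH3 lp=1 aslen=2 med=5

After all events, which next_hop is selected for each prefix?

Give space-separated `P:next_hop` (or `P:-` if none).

Op 1: best P0=- P1=- P2=NH2
Op 2: best P0=- P1=- P2=-
Op 3: best P0=- P1=NH1 P2=-
Op 4: best P0=- P1=NH1 P2=NH0
Op 5: best P0=- P1=NH1 P2=NH0
Op 6: best P0=- P1=NH3 P2=NH0
Op 7: best P0=- P1=NH2 P2=NH0
Op 8: best P0=NH2 P1=NH2 P2=NH0
Op 9: best P0=NH2 P1=NH2 P2=NH0
Op 10: best P0=NH2 P1=NH2 P2=NH0

Answer: P0:NH2 P1:NH2 P2:NH0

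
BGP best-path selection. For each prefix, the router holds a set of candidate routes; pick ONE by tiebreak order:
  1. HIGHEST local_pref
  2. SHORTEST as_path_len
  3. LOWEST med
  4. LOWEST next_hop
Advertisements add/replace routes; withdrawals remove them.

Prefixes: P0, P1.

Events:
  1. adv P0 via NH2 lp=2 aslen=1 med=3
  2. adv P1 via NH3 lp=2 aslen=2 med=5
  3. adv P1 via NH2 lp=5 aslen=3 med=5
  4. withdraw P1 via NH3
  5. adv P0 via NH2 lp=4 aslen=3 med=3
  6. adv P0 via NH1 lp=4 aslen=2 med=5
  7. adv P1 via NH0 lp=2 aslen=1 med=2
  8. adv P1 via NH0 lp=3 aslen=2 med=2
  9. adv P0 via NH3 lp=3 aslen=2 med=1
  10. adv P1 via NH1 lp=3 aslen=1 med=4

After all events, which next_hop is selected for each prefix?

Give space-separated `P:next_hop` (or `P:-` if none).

Op 1: best P0=NH2 P1=-
Op 2: best P0=NH2 P1=NH3
Op 3: best P0=NH2 P1=NH2
Op 4: best P0=NH2 P1=NH2
Op 5: best P0=NH2 P1=NH2
Op 6: best P0=NH1 P1=NH2
Op 7: best P0=NH1 P1=NH2
Op 8: best P0=NH1 P1=NH2
Op 9: best P0=NH1 P1=NH2
Op 10: best P0=NH1 P1=NH2

Answer: P0:NH1 P1:NH2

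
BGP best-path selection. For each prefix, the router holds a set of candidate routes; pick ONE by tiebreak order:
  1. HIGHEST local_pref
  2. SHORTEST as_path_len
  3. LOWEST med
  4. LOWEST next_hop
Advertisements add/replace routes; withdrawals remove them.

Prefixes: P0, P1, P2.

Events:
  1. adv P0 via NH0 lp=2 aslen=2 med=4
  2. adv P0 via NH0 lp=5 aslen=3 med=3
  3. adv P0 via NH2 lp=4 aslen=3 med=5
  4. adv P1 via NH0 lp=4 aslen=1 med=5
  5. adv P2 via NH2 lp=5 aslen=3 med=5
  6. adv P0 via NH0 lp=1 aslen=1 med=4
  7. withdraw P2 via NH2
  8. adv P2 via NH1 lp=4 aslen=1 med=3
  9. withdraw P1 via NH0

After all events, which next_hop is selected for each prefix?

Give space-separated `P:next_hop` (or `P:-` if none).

Op 1: best P0=NH0 P1=- P2=-
Op 2: best P0=NH0 P1=- P2=-
Op 3: best P0=NH0 P1=- P2=-
Op 4: best P0=NH0 P1=NH0 P2=-
Op 5: best P0=NH0 P1=NH0 P2=NH2
Op 6: best P0=NH2 P1=NH0 P2=NH2
Op 7: best P0=NH2 P1=NH0 P2=-
Op 8: best P0=NH2 P1=NH0 P2=NH1
Op 9: best P0=NH2 P1=- P2=NH1

Answer: P0:NH2 P1:- P2:NH1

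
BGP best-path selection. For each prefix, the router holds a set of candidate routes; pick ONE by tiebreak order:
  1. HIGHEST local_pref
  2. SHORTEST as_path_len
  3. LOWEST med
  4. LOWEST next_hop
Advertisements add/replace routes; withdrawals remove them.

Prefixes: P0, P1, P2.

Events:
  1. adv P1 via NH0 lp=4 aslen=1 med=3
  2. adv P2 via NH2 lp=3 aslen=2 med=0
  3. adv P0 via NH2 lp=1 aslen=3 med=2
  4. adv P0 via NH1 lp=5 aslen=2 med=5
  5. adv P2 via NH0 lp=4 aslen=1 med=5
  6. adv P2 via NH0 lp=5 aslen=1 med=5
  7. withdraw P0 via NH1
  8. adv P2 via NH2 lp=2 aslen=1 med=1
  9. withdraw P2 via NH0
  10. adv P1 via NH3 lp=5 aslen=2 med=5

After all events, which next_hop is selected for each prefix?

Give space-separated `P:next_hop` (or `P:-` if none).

Op 1: best P0=- P1=NH0 P2=-
Op 2: best P0=- P1=NH0 P2=NH2
Op 3: best P0=NH2 P1=NH0 P2=NH2
Op 4: best P0=NH1 P1=NH0 P2=NH2
Op 5: best P0=NH1 P1=NH0 P2=NH0
Op 6: best P0=NH1 P1=NH0 P2=NH0
Op 7: best P0=NH2 P1=NH0 P2=NH0
Op 8: best P0=NH2 P1=NH0 P2=NH0
Op 9: best P0=NH2 P1=NH0 P2=NH2
Op 10: best P0=NH2 P1=NH3 P2=NH2

Answer: P0:NH2 P1:NH3 P2:NH2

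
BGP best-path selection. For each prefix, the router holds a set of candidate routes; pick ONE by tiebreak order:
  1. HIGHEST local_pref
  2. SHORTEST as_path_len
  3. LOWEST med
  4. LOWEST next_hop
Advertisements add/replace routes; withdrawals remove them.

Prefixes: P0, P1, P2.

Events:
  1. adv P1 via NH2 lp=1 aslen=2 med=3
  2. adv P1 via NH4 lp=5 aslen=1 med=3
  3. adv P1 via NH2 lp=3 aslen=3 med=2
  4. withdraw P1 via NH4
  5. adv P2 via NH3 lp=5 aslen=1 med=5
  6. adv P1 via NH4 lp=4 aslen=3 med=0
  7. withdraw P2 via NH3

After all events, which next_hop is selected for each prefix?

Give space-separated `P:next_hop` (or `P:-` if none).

Op 1: best P0=- P1=NH2 P2=-
Op 2: best P0=- P1=NH4 P2=-
Op 3: best P0=- P1=NH4 P2=-
Op 4: best P0=- P1=NH2 P2=-
Op 5: best P0=- P1=NH2 P2=NH3
Op 6: best P0=- P1=NH4 P2=NH3
Op 7: best P0=- P1=NH4 P2=-

Answer: P0:- P1:NH4 P2:-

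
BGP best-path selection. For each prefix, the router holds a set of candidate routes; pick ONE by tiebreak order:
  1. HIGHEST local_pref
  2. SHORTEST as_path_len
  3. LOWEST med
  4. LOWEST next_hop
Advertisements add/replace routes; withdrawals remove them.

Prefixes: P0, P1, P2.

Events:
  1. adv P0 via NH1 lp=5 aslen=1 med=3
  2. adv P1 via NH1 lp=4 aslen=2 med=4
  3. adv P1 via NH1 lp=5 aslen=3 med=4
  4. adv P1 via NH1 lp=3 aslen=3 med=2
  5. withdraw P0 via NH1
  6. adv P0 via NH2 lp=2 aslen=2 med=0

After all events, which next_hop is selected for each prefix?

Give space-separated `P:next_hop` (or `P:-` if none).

Op 1: best P0=NH1 P1=- P2=-
Op 2: best P0=NH1 P1=NH1 P2=-
Op 3: best P0=NH1 P1=NH1 P2=-
Op 4: best P0=NH1 P1=NH1 P2=-
Op 5: best P0=- P1=NH1 P2=-
Op 6: best P0=NH2 P1=NH1 P2=-

Answer: P0:NH2 P1:NH1 P2:-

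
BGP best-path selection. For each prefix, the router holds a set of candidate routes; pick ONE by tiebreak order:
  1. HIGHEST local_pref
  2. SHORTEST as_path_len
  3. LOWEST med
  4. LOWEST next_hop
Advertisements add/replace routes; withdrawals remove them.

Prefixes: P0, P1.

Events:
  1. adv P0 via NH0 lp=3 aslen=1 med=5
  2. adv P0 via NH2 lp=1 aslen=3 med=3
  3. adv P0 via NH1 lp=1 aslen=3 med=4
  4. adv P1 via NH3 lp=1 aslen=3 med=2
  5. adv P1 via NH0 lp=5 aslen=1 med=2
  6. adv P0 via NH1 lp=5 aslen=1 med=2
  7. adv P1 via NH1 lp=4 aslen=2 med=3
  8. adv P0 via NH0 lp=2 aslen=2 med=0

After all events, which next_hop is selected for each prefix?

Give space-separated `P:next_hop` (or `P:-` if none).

Op 1: best P0=NH0 P1=-
Op 2: best P0=NH0 P1=-
Op 3: best P0=NH0 P1=-
Op 4: best P0=NH0 P1=NH3
Op 5: best P0=NH0 P1=NH0
Op 6: best P0=NH1 P1=NH0
Op 7: best P0=NH1 P1=NH0
Op 8: best P0=NH1 P1=NH0

Answer: P0:NH1 P1:NH0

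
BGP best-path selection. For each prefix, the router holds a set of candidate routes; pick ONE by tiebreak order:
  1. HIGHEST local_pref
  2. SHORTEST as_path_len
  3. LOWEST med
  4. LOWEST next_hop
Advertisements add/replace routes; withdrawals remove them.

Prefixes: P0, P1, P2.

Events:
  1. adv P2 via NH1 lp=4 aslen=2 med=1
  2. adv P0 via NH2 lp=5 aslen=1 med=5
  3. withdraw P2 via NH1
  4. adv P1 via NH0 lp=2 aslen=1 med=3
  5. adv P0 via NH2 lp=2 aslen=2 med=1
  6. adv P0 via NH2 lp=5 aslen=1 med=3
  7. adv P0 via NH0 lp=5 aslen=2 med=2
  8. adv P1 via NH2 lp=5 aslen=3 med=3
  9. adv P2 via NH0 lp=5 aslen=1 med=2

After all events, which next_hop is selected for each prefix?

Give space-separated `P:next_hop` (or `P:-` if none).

Op 1: best P0=- P1=- P2=NH1
Op 2: best P0=NH2 P1=- P2=NH1
Op 3: best P0=NH2 P1=- P2=-
Op 4: best P0=NH2 P1=NH0 P2=-
Op 5: best P0=NH2 P1=NH0 P2=-
Op 6: best P0=NH2 P1=NH0 P2=-
Op 7: best P0=NH2 P1=NH0 P2=-
Op 8: best P0=NH2 P1=NH2 P2=-
Op 9: best P0=NH2 P1=NH2 P2=NH0

Answer: P0:NH2 P1:NH2 P2:NH0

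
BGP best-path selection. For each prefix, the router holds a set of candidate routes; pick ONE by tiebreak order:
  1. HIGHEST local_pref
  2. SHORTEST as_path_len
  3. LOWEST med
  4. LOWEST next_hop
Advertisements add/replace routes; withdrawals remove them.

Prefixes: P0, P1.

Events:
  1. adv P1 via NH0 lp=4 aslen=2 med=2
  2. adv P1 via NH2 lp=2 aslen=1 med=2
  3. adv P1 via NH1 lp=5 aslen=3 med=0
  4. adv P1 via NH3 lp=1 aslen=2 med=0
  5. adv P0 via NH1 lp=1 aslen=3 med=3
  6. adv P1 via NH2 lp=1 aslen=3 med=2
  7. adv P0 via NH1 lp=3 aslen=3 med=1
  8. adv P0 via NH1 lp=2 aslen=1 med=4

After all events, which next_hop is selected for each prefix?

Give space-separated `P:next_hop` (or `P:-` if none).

Op 1: best P0=- P1=NH0
Op 2: best P0=- P1=NH0
Op 3: best P0=- P1=NH1
Op 4: best P0=- P1=NH1
Op 5: best P0=NH1 P1=NH1
Op 6: best P0=NH1 P1=NH1
Op 7: best P0=NH1 P1=NH1
Op 8: best P0=NH1 P1=NH1

Answer: P0:NH1 P1:NH1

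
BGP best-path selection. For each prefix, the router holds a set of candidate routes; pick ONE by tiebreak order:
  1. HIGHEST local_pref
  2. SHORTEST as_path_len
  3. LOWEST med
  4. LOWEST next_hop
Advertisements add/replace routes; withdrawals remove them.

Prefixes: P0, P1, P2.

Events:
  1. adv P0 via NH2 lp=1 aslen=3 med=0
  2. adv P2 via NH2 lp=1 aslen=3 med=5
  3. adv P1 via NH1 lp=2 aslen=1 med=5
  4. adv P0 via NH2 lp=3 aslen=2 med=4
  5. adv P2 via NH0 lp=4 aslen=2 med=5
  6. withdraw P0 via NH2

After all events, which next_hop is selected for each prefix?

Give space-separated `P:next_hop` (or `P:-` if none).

Answer: P0:- P1:NH1 P2:NH0

Derivation:
Op 1: best P0=NH2 P1=- P2=-
Op 2: best P0=NH2 P1=- P2=NH2
Op 3: best P0=NH2 P1=NH1 P2=NH2
Op 4: best P0=NH2 P1=NH1 P2=NH2
Op 5: best P0=NH2 P1=NH1 P2=NH0
Op 6: best P0=- P1=NH1 P2=NH0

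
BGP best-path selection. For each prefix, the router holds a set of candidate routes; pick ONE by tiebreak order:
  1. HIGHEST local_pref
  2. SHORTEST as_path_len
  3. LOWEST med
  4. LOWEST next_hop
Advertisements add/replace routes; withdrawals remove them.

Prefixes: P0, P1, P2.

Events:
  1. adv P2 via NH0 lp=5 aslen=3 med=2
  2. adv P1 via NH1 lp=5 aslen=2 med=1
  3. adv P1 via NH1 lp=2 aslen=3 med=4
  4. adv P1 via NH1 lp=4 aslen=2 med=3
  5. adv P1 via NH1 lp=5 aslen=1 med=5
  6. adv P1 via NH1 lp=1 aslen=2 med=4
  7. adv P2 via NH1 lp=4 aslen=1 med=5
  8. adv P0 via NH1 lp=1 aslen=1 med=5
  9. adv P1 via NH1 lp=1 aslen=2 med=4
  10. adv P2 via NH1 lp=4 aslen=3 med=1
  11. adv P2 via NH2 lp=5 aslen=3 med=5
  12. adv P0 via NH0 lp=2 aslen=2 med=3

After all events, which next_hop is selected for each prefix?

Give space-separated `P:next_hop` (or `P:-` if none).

Op 1: best P0=- P1=- P2=NH0
Op 2: best P0=- P1=NH1 P2=NH0
Op 3: best P0=- P1=NH1 P2=NH0
Op 4: best P0=- P1=NH1 P2=NH0
Op 5: best P0=- P1=NH1 P2=NH0
Op 6: best P0=- P1=NH1 P2=NH0
Op 7: best P0=- P1=NH1 P2=NH0
Op 8: best P0=NH1 P1=NH1 P2=NH0
Op 9: best P0=NH1 P1=NH1 P2=NH0
Op 10: best P0=NH1 P1=NH1 P2=NH0
Op 11: best P0=NH1 P1=NH1 P2=NH0
Op 12: best P0=NH0 P1=NH1 P2=NH0

Answer: P0:NH0 P1:NH1 P2:NH0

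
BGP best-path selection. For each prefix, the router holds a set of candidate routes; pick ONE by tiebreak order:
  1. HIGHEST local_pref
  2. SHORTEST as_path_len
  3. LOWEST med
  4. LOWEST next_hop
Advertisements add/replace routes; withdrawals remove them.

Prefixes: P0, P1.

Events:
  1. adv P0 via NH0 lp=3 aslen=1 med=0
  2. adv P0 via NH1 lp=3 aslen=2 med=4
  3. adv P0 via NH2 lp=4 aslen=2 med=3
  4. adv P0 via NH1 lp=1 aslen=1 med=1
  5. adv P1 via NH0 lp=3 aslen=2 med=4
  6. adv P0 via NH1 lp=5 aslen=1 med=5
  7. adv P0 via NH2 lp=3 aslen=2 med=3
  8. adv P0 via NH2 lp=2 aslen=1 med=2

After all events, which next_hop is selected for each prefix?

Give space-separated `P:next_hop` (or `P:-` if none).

Answer: P0:NH1 P1:NH0

Derivation:
Op 1: best P0=NH0 P1=-
Op 2: best P0=NH0 P1=-
Op 3: best P0=NH2 P1=-
Op 4: best P0=NH2 P1=-
Op 5: best P0=NH2 P1=NH0
Op 6: best P0=NH1 P1=NH0
Op 7: best P0=NH1 P1=NH0
Op 8: best P0=NH1 P1=NH0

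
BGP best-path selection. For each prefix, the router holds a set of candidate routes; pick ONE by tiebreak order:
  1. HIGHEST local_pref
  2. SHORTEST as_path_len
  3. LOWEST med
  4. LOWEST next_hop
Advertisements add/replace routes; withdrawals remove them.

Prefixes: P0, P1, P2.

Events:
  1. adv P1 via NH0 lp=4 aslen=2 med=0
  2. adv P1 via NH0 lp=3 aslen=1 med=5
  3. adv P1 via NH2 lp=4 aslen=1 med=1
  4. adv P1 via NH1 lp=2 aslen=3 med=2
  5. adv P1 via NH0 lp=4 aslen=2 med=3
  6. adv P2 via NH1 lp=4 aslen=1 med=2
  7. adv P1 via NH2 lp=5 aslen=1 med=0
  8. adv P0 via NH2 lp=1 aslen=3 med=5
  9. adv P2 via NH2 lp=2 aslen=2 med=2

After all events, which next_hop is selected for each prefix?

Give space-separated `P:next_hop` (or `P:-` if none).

Answer: P0:NH2 P1:NH2 P2:NH1

Derivation:
Op 1: best P0=- P1=NH0 P2=-
Op 2: best P0=- P1=NH0 P2=-
Op 3: best P0=- P1=NH2 P2=-
Op 4: best P0=- P1=NH2 P2=-
Op 5: best P0=- P1=NH2 P2=-
Op 6: best P0=- P1=NH2 P2=NH1
Op 7: best P0=- P1=NH2 P2=NH1
Op 8: best P0=NH2 P1=NH2 P2=NH1
Op 9: best P0=NH2 P1=NH2 P2=NH1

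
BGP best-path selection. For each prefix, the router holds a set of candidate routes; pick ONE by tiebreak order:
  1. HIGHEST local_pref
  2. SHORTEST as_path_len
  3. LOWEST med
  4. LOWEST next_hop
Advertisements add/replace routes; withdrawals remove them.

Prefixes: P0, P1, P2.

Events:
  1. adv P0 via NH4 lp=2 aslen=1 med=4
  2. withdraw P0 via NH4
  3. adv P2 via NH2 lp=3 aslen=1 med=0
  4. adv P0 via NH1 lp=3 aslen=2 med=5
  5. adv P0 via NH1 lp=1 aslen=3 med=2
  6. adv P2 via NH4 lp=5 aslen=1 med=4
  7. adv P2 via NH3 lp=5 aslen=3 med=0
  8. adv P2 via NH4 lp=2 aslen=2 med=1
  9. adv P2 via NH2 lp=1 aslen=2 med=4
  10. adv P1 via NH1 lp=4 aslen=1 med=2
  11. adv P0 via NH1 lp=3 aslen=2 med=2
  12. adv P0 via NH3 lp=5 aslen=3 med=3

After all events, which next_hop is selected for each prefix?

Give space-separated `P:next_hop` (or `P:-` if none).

Op 1: best P0=NH4 P1=- P2=-
Op 2: best P0=- P1=- P2=-
Op 3: best P0=- P1=- P2=NH2
Op 4: best P0=NH1 P1=- P2=NH2
Op 5: best P0=NH1 P1=- P2=NH2
Op 6: best P0=NH1 P1=- P2=NH4
Op 7: best P0=NH1 P1=- P2=NH4
Op 8: best P0=NH1 P1=- P2=NH3
Op 9: best P0=NH1 P1=- P2=NH3
Op 10: best P0=NH1 P1=NH1 P2=NH3
Op 11: best P0=NH1 P1=NH1 P2=NH3
Op 12: best P0=NH3 P1=NH1 P2=NH3

Answer: P0:NH3 P1:NH1 P2:NH3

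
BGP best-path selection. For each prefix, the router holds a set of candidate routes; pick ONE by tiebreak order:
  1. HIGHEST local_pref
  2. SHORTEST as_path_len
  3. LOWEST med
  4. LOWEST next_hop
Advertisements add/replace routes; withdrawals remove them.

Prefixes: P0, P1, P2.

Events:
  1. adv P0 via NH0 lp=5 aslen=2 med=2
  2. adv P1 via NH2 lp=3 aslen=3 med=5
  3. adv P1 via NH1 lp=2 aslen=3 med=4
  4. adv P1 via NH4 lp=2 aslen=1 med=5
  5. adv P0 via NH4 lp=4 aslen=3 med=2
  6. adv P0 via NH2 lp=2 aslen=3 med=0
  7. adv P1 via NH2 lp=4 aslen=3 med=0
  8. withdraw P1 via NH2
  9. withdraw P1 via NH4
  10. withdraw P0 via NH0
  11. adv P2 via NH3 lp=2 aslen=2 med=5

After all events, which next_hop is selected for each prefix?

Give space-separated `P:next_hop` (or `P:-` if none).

Op 1: best P0=NH0 P1=- P2=-
Op 2: best P0=NH0 P1=NH2 P2=-
Op 3: best P0=NH0 P1=NH2 P2=-
Op 4: best P0=NH0 P1=NH2 P2=-
Op 5: best P0=NH0 P1=NH2 P2=-
Op 6: best P0=NH0 P1=NH2 P2=-
Op 7: best P0=NH0 P1=NH2 P2=-
Op 8: best P0=NH0 P1=NH4 P2=-
Op 9: best P0=NH0 P1=NH1 P2=-
Op 10: best P0=NH4 P1=NH1 P2=-
Op 11: best P0=NH4 P1=NH1 P2=NH3

Answer: P0:NH4 P1:NH1 P2:NH3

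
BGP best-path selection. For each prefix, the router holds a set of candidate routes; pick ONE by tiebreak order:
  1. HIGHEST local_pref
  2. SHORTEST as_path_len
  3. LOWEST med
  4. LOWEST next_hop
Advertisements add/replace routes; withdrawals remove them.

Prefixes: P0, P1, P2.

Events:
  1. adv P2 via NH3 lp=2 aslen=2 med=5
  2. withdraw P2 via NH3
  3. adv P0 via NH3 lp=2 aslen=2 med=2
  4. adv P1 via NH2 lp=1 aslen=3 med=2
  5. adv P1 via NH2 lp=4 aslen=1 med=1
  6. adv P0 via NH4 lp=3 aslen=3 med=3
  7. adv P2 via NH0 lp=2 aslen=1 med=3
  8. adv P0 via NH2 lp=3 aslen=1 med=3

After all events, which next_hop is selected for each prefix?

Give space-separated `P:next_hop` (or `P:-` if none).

Answer: P0:NH2 P1:NH2 P2:NH0

Derivation:
Op 1: best P0=- P1=- P2=NH3
Op 2: best P0=- P1=- P2=-
Op 3: best P0=NH3 P1=- P2=-
Op 4: best P0=NH3 P1=NH2 P2=-
Op 5: best P0=NH3 P1=NH2 P2=-
Op 6: best P0=NH4 P1=NH2 P2=-
Op 7: best P0=NH4 P1=NH2 P2=NH0
Op 8: best P0=NH2 P1=NH2 P2=NH0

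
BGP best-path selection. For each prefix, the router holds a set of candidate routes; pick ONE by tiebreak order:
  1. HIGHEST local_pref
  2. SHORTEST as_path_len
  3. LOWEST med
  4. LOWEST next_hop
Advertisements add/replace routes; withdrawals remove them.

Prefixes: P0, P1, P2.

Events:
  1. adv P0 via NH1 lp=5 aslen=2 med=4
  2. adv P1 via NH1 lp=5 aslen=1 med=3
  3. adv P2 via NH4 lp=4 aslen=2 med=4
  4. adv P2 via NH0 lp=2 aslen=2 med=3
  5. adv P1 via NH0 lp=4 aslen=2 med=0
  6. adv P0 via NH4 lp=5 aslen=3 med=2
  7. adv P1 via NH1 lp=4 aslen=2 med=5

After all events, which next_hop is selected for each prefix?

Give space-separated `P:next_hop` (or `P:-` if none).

Answer: P0:NH1 P1:NH0 P2:NH4

Derivation:
Op 1: best P0=NH1 P1=- P2=-
Op 2: best P0=NH1 P1=NH1 P2=-
Op 3: best P0=NH1 P1=NH1 P2=NH4
Op 4: best P0=NH1 P1=NH1 P2=NH4
Op 5: best P0=NH1 P1=NH1 P2=NH4
Op 6: best P0=NH1 P1=NH1 P2=NH4
Op 7: best P0=NH1 P1=NH0 P2=NH4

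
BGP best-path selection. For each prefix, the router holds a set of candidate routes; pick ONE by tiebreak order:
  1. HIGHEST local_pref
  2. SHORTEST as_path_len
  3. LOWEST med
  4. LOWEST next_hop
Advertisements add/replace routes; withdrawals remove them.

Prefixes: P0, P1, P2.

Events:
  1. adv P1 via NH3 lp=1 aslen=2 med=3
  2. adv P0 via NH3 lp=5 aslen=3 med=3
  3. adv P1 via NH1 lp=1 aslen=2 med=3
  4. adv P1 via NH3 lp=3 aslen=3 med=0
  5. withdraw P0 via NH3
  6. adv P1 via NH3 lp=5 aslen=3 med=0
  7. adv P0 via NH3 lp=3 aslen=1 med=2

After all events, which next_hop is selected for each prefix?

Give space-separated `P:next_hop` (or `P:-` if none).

Op 1: best P0=- P1=NH3 P2=-
Op 2: best P0=NH3 P1=NH3 P2=-
Op 3: best P0=NH3 P1=NH1 P2=-
Op 4: best P0=NH3 P1=NH3 P2=-
Op 5: best P0=- P1=NH3 P2=-
Op 6: best P0=- P1=NH3 P2=-
Op 7: best P0=NH3 P1=NH3 P2=-

Answer: P0:NH3 P1:NH3 P2:-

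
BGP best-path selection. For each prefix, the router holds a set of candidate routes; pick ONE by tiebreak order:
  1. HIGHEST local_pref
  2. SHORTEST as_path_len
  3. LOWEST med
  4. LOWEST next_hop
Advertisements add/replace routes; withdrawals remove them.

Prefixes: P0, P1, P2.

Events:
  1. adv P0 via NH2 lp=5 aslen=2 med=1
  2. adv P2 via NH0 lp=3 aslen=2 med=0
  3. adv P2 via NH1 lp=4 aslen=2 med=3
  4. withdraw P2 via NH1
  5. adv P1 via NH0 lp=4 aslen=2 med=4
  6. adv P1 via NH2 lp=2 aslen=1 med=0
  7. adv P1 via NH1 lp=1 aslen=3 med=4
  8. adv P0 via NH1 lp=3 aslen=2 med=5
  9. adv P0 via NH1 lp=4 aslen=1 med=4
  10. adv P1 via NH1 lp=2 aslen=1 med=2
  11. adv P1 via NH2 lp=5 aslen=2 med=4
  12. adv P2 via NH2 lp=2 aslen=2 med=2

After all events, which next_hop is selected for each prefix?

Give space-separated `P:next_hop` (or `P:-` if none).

Answer: P0:NH2 P1:NH2 P2:NH0

Derivation:
Op 1: best P0=NH2 P1=- P2=-
Op 2: best P0=NH2 P1=- P2=NH0
Op 3: best P0=NH2 P1=- P2=NH1
Op 4: best P0=NH2 P1=- P2=NH0
Op 5: best P0=NH2 P1=NH0 P2=NH0
Op 6: best P0=NH2 P1=NH0 P2=NH0
Op 7: best P0=NH2 P1=NH0 P2=NH0
Op 8: best P0=NH2 P1=NH0 P2=NH0
Op 9: best P0=NH2 P1=NH0 P2=NH0
Op 10: best P0=NH2 P1=NH0 P2=NH0
Op 11: best P0=NH2 P1=NH2 P2=NH0
Op 12: best P0=NH2 P1=NH2 P2=NH0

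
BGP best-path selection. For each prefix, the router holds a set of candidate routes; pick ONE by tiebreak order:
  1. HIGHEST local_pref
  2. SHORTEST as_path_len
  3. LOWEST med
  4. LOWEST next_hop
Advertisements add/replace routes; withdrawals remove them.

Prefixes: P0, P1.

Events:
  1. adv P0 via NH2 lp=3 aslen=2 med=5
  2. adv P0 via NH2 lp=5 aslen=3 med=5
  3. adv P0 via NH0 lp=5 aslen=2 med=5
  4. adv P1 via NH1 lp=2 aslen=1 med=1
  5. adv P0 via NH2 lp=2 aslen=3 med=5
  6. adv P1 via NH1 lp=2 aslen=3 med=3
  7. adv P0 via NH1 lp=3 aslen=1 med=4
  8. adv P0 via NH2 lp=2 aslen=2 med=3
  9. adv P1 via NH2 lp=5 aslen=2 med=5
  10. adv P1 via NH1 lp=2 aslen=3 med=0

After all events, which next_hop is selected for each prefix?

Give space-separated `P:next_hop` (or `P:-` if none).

Answer: P0:NH0 P1:NH2

Derivation:
Op 1: best P0=NH2 P1=-
Op 2: best P0=NH2 P1=-
Op 3: best P0=NH0 P1=-
Op 4: best P0=NH0 P1=NH1
Op 5: best P0=NH0 P1=NH1
Op 6: best P0=NH0 P1=NH1
Op 7: best P0=NH0 P1=NH1
Op 8: best P0=NH0 P1=NH1
Op 9: best P0=NH0 P1=NH2
Op 10: best P0=NH0 P1=NH2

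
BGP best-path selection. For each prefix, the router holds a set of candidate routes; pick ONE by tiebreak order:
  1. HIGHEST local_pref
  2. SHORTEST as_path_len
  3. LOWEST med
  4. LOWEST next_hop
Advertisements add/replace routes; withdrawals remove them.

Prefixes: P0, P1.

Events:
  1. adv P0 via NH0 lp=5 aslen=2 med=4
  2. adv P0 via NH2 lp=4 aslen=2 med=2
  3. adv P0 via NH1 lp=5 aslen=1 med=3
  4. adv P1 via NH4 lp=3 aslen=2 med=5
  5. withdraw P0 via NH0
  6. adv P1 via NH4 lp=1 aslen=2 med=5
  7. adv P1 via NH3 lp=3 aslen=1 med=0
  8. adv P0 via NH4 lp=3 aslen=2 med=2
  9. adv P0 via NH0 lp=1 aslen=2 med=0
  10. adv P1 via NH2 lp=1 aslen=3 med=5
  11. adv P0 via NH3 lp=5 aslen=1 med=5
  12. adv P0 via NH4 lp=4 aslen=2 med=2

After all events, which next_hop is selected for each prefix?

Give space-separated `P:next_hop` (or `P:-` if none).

Answer: P0:NH1 P1:NH3

Derivation:
Op 1: best P0=NH0 P1=-
Op 2: best P0=NH0 P1=-
Op 3: best P0=NH1 P1=-
Op 4: best P0=NH1 P1=NH4
Op 5: best P0=NH1 P1=NH4
Op 6: best P0=NH1 P1=NH4
Op 7: best P0=NH1 P1=NH3
Op 8: best P0=NH1 P1=NH3
Op 9: best P0=NH1 P1=NH3
Op 10: best P0=NH1 P1=NH3
Op 11: best P0=NH1 P1=NH3
Op 12: best P0=NH1 P1=NH3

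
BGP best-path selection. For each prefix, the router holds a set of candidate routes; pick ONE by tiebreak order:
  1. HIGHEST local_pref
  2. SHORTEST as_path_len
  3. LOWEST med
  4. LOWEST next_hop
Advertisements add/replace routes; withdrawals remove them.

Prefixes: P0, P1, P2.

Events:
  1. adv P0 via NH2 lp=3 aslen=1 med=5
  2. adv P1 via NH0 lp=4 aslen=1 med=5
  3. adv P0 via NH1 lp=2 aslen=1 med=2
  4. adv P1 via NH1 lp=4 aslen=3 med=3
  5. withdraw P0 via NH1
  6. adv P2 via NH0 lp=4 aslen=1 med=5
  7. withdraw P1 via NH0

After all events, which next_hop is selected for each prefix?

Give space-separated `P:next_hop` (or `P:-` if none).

Op 1: best P0=NH2 P1=- P2=-
Op 2: best P0=NH2 P1=NH0 P2=-
Op 3: best P0=NH2 P1=NH0 P2=-
Op 4: best P0=NH2 P1=NH0 P2=-
Op 5: best P0=NH2 P1=NH0 P2=-
Op 6: best P0=NH2 P1=NH0 P2=NH0
Op 7: best P0=NH2 P1=NH1 P2=NH0

Answer: P0:NH2 P1:NH1 P2:NH0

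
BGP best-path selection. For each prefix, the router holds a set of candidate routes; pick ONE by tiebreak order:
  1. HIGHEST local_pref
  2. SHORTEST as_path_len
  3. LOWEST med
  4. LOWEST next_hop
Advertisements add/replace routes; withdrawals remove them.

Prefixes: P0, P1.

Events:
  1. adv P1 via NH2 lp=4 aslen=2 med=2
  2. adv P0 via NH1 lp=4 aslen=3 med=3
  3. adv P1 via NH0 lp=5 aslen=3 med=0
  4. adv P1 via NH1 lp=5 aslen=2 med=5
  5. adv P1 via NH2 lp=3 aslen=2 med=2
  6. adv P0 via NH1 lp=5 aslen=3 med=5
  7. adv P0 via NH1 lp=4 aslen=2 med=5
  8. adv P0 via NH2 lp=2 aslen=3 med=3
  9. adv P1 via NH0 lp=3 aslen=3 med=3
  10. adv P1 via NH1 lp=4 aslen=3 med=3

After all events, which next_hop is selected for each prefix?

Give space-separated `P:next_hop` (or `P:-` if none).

Op 1: best P0=- P1=NH2
Op 2: best P0=NH1 P1=NH2
Op 3: best P0=NH1 P1=NH0
Op 4: best P0=NH1 P1=NH1
Op 5: best P0=NH1 P1=NH1
Op 6: best P0=NH1 P1=NH1
Op 7: best P0=NH1 P1=NH1
Op 8: best P0=NH1 P1=NH1
Op 9: best P0=NH1 P1=NH1
Op 10: best P0=NH1 P1=NH1

Answer: P0:NH1 P1:NH1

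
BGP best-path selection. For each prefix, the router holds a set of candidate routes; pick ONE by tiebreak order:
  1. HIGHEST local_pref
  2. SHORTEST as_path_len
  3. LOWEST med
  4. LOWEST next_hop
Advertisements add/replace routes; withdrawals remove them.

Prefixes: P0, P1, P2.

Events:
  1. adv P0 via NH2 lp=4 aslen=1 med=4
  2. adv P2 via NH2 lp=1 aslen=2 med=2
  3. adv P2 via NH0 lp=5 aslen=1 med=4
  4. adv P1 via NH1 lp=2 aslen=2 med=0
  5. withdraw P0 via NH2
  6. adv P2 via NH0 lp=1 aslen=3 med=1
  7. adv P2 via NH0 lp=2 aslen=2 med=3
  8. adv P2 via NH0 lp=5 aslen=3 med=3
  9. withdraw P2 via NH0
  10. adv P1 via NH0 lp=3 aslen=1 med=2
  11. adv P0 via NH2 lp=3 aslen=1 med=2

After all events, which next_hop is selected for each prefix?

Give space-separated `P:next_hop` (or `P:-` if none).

Answer: P0:NH2 P1:NH0 P2:NH2

Derivation:
Op 1: best P0=NH2 P1=- P2=-
Op 2: best P0=NH2 P1=- P2=NH2
Op 3: best P0=NH2 P1=- P2=NH0
Op 4: best P0=NH2 P1=NH1 P2=NH0
Op 5: best P0=- P1=NH1 P2=NH0
Op 6: best P0=- P1=NH1 P2=NH2
Op 7: best P0=- P1=NH1 P2=NH0
Op 8: best P0=- P1=NH1 P2=NH0
Op 9: best P0=- P1=NH1 P2=NH2
Op 10: best P0=- P1=NH0 P2=NH2
Op 11: best P0=NH2 P1=NH0 P2=NH2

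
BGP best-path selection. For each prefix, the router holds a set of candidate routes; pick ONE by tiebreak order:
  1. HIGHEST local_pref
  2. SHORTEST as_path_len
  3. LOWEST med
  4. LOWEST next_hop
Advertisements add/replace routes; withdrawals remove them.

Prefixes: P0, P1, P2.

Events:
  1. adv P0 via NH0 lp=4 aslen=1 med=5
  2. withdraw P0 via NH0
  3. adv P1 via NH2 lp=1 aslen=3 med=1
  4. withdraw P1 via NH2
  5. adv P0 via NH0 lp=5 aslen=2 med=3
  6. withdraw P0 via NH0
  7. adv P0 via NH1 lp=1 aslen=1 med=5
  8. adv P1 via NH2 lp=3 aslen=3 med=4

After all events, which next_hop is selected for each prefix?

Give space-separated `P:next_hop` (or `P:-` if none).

Answer: P0:NH1 P1:NH2 P2:-

Derivation:
Op 1: best P0=NH0 P1=- P2=-
Op 2: best P0=- P1=- P2=-
Op 3: best P0=- P1=NH2 P2=-
Op 4: best P0=- P1=- P2=-
Op 5: best P0=NH0 P1=- P2=-
Op 6: best P0=- P1=- P2=-
Op 7: best P0=NH1 P1=- P2=-
Op 8: best P0=NH1 P1=NH2 P2=-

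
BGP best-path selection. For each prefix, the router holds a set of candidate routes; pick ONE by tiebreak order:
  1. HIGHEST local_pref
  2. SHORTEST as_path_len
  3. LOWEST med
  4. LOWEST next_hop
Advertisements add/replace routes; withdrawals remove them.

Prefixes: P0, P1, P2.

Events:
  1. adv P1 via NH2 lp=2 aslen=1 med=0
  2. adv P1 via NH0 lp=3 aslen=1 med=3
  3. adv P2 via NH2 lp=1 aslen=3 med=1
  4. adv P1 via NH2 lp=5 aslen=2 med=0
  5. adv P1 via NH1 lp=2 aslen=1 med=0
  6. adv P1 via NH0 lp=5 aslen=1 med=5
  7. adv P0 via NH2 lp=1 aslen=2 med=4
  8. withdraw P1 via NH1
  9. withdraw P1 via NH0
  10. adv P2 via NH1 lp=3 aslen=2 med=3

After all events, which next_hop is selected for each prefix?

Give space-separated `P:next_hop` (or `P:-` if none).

Op 1: best P0=- P1=NH2 P2=-
Op 2: best P0=- P1=NH0 P2=-
Op 3: best P0=- P1=NH0 P2=NH2
Op 4: best P0=- P1=NH2 P2=NH2
Op 5: best P0=- P1=NH2 P2=NH2
Op 6: best P0=- P1=NH0 P2=NH2
Op 7: best P0=NH2 P1=NH0 P2=NH2
Op 8: best P0=NH2 P1=NH0 P2=NH2
Op 9: best P0=NH2 P1=NH2 P2=NH2
Op 10: best P0=NH2 P1=NH2 P2=NH1

Answer: P0:NH2 P1:NH2 P2:NH1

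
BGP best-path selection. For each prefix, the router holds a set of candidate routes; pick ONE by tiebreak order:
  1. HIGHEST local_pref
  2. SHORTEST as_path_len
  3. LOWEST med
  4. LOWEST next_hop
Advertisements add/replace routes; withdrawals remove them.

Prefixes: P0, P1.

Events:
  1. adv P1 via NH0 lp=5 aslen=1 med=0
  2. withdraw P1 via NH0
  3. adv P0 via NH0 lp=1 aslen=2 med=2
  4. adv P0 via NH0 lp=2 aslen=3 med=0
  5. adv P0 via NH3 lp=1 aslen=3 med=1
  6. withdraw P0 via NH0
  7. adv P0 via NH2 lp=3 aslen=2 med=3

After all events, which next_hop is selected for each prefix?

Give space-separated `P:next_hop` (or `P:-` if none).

Answer: P0:NH2 P1:-

Derivation:
Op 1: best P0=- P1=NH0
Op 2: best P0=- P1=-
Op 3: best P0=NH0 P1=-
Op 4: best P0=NH0 P1=-
Op 5: best P0=NH0 P1=-
Op 6: best P0=NH3 P1=-
Op 7: best P0=NH2 P1=-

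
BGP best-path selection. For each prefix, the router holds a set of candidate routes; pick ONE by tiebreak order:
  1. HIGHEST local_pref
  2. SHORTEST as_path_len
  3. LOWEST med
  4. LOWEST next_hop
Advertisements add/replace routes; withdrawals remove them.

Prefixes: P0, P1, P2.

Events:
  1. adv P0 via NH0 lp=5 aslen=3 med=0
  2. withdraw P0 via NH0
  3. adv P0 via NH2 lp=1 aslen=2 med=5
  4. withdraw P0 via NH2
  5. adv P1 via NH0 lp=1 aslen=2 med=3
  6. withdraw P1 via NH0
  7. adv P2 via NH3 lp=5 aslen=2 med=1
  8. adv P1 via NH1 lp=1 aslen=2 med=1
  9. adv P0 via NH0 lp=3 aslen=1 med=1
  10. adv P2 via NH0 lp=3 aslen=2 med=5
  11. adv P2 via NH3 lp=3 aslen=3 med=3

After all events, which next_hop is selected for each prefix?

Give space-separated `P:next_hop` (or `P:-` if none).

Answer: P0:NH0 P1:NH1 P2:NH0

Derivation:
Op 1: best P0=NH0 P1=- P2=-
Op 2: best P0=- P1=- P2=-
Op 3: best P0=NH2 P1=- P2=-
Op 4: best P0=- P1=- P2=-
Op 5: best P0=- P1=NH0 P2=-
Op 6: best P0=- P1=- P2=-
Op 7: best P0=- P1=- P2=NH3
Op 8: best P0=- P1=NH1 P2=NH3
Op 9: best P0=NH0 P1=NH1 P2=NH3
Op 10: best P0=NH0 P1=NH1 P2=NH3
Op 11: best P0=NH0 P1=NH1 P2=NH0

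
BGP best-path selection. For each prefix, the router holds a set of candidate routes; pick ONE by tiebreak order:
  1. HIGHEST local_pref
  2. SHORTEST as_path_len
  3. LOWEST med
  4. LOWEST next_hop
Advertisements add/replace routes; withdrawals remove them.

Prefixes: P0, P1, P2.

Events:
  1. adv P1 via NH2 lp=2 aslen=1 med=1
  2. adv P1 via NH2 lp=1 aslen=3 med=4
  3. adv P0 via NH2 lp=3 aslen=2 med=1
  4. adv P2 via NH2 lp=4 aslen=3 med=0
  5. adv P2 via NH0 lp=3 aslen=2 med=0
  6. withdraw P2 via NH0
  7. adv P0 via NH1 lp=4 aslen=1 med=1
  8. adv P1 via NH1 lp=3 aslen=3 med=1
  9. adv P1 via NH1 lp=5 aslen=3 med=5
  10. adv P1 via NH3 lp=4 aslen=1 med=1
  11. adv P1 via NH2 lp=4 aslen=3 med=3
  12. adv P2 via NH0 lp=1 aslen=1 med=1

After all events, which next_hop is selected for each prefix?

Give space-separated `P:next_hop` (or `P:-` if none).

Op 1: best P0=- P1=NH2 P2=-
Op 2: best P0=- P1=NH2 P2=-
Op 3: best P0=NH2 P1=NH2 P2=-
Op 4: best P0=NH2 P1=NH2 P2=NH2
Op 5: best P0=NH2 P1=NH2 P2=NH2
Op 6: best P0=NH2 P1=NH2 P2=NH2
Op 7: best P0=NH1 P1=NH2 P2=NH2
Op 8: best P0=NH1 P1=NH1 P2=NH2
Op 9: best P0=NH1 P1=NH1 P2=NH2
Op 10: best P0=NH1 P1=NH1 P2=NH2
Op 11: best P0=NH1 P1=NH1 P2=NH2
Op 12: best P0=NH1 P1=NH1 P2=NH2

Answer: P0:NH1 P1:NH1 P2:NH2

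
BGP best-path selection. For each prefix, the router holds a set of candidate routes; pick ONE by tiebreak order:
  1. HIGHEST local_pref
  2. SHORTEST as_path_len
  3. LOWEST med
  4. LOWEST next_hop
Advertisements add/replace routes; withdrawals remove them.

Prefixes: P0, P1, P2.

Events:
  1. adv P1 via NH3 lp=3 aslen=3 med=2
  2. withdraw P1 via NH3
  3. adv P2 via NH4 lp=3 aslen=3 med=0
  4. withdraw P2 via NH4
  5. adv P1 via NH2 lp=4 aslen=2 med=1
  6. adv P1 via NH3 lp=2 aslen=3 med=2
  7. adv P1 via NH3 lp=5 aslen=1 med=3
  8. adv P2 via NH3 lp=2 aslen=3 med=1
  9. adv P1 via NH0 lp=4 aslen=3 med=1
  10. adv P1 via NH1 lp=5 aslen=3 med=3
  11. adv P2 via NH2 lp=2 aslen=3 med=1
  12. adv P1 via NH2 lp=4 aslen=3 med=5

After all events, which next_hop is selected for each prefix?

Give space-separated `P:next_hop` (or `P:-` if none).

Op 1: best P0=- P1=NH3 P2=-
Op 2: best P0=- P1=- P2=-
Op 3: best P0=- P1=- P2=NH4
Op 4: best P0=- P1=- P2=-
Op 5: best P0=- P1=NH2 P2=-
Op 6: best P0=- P1=NH2 P2=-
Op 7: best P0=- P1=NH3 P2=-
Op 8: best P0=- P1=NH3 P2=NH3
Op 9: best P0=- P1=NH3 P2=NH3
Op 10: best P0=- P1=NH3 P2=NH3
Op 11: best P0=- P1=NH3 P2=NH2
Op 12: best P0=- P1=NH3 P2=NH2

Answer: P0:- P1:NH3 P2:NH2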